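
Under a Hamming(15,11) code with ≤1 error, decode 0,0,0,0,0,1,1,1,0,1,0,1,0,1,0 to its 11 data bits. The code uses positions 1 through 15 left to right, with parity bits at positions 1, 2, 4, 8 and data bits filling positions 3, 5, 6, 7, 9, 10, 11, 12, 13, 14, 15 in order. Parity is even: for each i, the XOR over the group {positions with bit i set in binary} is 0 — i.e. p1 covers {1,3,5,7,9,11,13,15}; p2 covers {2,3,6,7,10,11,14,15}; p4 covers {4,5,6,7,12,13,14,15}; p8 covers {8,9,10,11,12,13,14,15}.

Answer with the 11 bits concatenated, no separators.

s1 (pos 1,3,5,7,9,11,13,15): 0⊕0⊕0⊕1⊕0⊕0⊕0⊕0 = 1
s2 (pos 2,3,6,7,10,11,14,15): 0⊕0⊕1⊕1⊕1⊕0⊕1⊕0 = 0
s4 (pos 4,5,6,7,12,13,14,15): 0⊕0⊕1⊕1⊕1⊕0⊕1⊕0 = 0
s8 (pos 8,9,10,11,12,13,14,15): 1⊕0⊕1⊕0⊕1⊕0⊕1⊕0 = 0
Syndrome s8…s1 = 0001 → error at position 1.
Flip position 1: 000001110101010 → 100001110101010
Read data bits from positions 3,5,6,7,9,10,11,12,13,14,15: 00110101010

00110101010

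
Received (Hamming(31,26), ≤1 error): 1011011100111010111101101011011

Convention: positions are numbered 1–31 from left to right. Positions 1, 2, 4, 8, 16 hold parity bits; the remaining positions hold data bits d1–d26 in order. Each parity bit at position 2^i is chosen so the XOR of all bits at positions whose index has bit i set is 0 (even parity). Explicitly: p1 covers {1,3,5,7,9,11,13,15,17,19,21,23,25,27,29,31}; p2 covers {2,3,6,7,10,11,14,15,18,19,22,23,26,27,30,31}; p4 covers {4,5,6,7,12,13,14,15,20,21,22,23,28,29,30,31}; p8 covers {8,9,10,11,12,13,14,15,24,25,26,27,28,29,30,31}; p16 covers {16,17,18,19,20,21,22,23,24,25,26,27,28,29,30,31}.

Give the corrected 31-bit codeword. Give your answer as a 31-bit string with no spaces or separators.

s1 (pos 1,3,5,7,9,11,13,15,17,19,21,23,25,27,29,31): 1⊕1⊕0⊕1⊕0⊕1⊕1⊕1⊕1⊕1⊕0⊕1⊕1⊕1⊕0⊕1 = 0
s2 (pos 2,3,6,7,10,11,14,15,18,19,22,23,26,27,30,31): 0⊕1⊕1⊕1⊕0⊕1⊕0⊕1⊕1⊕1⊕1⊕1⊕0⊕1⊕1⊕1 = 0
s4 (pos 4,5,6,7,12,13,14,15,20,21,22,23,28,29,30,31): 1⊕0⊕1⊕1⊕1⊕1⊕0⊕1⊕1⊕0⊕1⊕1⊕1⊕0⊕1⊕1 = 0
s8 (pos 8,9,10,11,12,13,14,15,24,25,26,27,28,29,30,31): 1⊕0⊕0⊕1⊕1⊕1⊕0⊕1⊕0⊕1⊕0⊕1⊕1⊕0⊕1⊕1 = 0
s16 (pos 16,17,18,19,20,21,22,23,24,25,26,27,28,29,30,31): 0⊕1⊕1⊕1⊕1⊕0⊕1⊕1⊕0⊕1⊕0⊕1⊕1⊕0⊕1⊕1 = 1
Syndrome s16…s1 = 10000 → error at position 16.
Flip position 16: 1011011100111010111101101011011 → 1011011100111011111101101011011

1011011100111011111101101011011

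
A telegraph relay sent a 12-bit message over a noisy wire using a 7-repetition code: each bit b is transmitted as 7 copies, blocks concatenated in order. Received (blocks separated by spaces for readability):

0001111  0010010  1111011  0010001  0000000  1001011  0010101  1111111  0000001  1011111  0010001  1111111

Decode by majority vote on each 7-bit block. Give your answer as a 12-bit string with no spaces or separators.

101001010101

Block 1 (0001111): 4 ones → 1
Block 2 (0010010): 2 ones → 0
Block 3 (1111011): 6 ones → 1
Block 4 (0010001): 2 ones → 0
Block 5 (0000000): 0 ones → 0
Block 6 (1001011): 4 ones → 1
Block 7 (0010101): 3 ones → 0
Block 8 (1111111): 7 ones → 1
Block 9 (0000001): 1 one → 0
Block 10 (1011111): 6 ones → 1
Block 11 (0010001): 2 ones → 0
Block 12 (1111111): 7 ones → 1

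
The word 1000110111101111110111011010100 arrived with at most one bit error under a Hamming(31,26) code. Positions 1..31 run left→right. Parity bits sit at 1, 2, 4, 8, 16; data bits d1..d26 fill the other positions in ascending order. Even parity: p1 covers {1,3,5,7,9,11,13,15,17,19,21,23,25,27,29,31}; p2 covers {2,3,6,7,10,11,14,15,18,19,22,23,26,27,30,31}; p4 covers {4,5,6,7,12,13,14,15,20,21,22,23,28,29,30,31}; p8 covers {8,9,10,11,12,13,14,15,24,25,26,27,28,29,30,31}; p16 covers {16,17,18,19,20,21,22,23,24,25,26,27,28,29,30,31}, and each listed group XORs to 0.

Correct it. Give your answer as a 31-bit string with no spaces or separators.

s1 (pos 1,3,5,7,9,11,13,15,17,19,21,23,25,27,29,31): 1⊕0⊕1⊕0⊕1⊕1⊕1⊕1⊕1⊕0⊕1⊕0⊕1⊕1⊕1⊕0 = 1
s2 (pos 2,3,6,7,10,11,14,15,18,19,22,23,26,27,30,31): 0⊕0⊕1⊕0⊕1⊕1⊕1⊕1⊕1⊕0⊕1⊕0⊕0⊕1⊕0⊕0 = 0
s4 (pos 4,5,6,7,12,13,14,15,20,21,22,23,28,29,30,31): 0⊕1⊕1⊕0⊕0⊕1⊕1⊕1⊕1⊕1⊕1⊕0⊕0⊕1⊕0⊕0 = 1
s8 (pos 8,9,10,11,12,13,14,15,24,25,26,27,28,29,30,31): 1⊕1⊕1⊕1⊕0⊕1⊕1⊕1⊕1⊕1⊕0⊕1⊕0⊕1⊕0⊕0 = 1
s16 (pos 16,17,18,19,20,21,22,23,24,25,26,27,28,29,30,31): 1⊕1⊕1⊕0⊕1⊕1⊕1⊕0⊕1⊕1⊕0⊕1⊕0⊕1⊕0⊕0 = 0
Syndrome s16…s1 = 01101 → error at position 13.
Flip position 13: 1000110111101111110111011010100 → 1000110111100111110111011010100

1000110111100111110111011010100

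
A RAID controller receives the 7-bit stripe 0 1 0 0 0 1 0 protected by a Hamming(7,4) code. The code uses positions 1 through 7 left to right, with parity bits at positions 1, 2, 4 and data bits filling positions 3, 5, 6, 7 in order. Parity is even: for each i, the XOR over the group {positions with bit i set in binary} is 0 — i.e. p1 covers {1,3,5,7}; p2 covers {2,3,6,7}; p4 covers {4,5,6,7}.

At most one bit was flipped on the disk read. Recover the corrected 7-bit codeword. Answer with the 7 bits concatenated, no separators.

0101010

s1 (pos 1,3,5,7): 0⊕0⊕0⊕0 = 0
s2 (pos 2,3,6,7): 1⊕0⊕1⊕0 = 0
s4 (pos 4,5,6,7): 0⊕0⊕1⊕0 = 1
Syndrome s4…s1 = 100 → error at position 4.
Flip position 4: 0100010 → 0101010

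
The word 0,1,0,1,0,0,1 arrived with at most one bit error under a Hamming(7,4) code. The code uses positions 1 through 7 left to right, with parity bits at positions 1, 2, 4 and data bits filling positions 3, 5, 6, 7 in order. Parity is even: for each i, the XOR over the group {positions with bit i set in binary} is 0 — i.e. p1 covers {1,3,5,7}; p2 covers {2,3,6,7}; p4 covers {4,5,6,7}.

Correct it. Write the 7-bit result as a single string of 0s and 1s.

s1 (pos 1,3,5,7): 0⊕0⊕0⊕1 = 1
s2 (pos 2,3,6,7): 1⊕0⊕0⊕1 = 0
s4 (pos 4,5,6,7): 1⊕0⊕0⊕1 = 0
Syndrome s4…s1 = 001 → error at position 1.
Flip position 1: 0101001 → 1101001

1101001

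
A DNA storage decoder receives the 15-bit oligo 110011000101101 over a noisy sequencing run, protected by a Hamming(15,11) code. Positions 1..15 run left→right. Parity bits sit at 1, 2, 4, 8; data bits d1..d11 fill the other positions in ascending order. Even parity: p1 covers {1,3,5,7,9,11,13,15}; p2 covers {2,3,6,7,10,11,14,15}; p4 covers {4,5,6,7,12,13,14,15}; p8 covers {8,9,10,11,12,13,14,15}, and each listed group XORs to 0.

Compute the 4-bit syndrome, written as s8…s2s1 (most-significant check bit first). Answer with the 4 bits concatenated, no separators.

s1 (pos 1,3,5,7,9,11,13,15): 1⊕0⊕1⊕0⊕0⊕0⊕1⊕1 = 0
s2 (pos 2,3,6,7,10,11,14,15): 1⊕0⊕1⊕0⊕1⊕0⊕0⊕1 = 0
s4 (pos 4,5,6,7,12,13,14,15): 0⊕1⊕1⊕0⊕1⊕1⊕0⊕1 = 1
s8 (pos 8,9,10,11,12,13,14,15): 0⊕0⊕1⊕0⊕1⊕1⊕0⊕1 = 0
Syndrome s8…s1 = 0100 → error at position 4.

0100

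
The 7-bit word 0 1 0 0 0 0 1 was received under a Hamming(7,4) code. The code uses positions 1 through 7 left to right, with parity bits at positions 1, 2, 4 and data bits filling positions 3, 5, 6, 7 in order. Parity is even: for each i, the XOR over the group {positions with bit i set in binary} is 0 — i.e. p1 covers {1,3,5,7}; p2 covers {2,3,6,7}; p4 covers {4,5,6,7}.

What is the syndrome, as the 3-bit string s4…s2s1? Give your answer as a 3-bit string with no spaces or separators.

s1 (pos 1,3,5,7): 0⊕0⊕0⊕1 = 1
s2 (pos 2,3,6,7): 1⊕0⊕0⊕1 = 0
s4 (pos 4,5,6,7): 0⊕0⊕0⊕1 = 1
Syndrome s4…s1 = 101 → error at position 5.

101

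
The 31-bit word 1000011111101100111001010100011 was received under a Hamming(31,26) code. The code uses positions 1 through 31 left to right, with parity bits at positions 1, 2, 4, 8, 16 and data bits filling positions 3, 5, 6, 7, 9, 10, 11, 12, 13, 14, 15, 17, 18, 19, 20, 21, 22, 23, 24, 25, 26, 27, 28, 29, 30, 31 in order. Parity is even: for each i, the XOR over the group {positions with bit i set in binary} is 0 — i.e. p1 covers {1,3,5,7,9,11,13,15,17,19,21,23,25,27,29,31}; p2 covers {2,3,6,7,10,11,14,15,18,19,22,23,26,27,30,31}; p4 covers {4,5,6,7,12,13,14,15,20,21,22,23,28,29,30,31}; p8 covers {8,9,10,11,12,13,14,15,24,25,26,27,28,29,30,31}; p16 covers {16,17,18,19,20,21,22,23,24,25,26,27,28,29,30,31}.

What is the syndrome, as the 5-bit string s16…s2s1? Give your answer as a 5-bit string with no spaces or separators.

00110

s1 (pos 1,3,5,7,9,11,13,15,17,19,21,23,25,27,29,31): 1⊕0⊕0⊕1⊕1⊕1⊕1⊕0⊕1⊕1⊕0⊕0⊕0⊕0⊕0⊕1 = 0
s2 (pos 2,3,6,7,10,11,14,15,18,19,22,23,26,27,30,31): 0⊕0⊕1⊕1⊕1⊕1⊕1⊕0⊕1⊕1⊕1⊕0⊕1⊕0⊕1⊕1 = 1
s4 (pos 4,5,6,7,12,13,14,15,20,21,22,23,28,29,30,31): 0⊕0⊕1⊕1⊕0⊕1⊕1⊕0⊕0⊕0⊕1⊕0⊕0⊕0⊕1⊕1 = 1
s8 (pos 8,9,10,11,12,13,14,15,24,25,26,27,28,29,30,31): 1⊕1⊕1⊕1⊕0⊕1⊕1⊕0⊕1⊕0⊕1⊕0⊕0⊕0⊕1⊕1 = 0
s16 (pos 16,17,18,19,20,21,22,23,24,25,26,27,28,29,30,31): 0⊕1⊕1⊕1⊕0⊕0⊕1⊕0⊕1⊕0⊕1⊕0⊕0⊕0⊕1⊕1 = 0
Syndrome s16…s1 = 00110 → error at position 6.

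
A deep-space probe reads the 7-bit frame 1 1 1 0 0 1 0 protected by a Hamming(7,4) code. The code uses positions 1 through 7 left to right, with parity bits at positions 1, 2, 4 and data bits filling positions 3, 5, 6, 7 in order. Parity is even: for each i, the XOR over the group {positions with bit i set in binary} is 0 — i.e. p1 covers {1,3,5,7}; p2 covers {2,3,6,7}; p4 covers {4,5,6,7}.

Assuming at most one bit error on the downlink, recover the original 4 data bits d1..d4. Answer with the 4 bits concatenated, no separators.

s1 (pos 1,3,5,7): 1⊕1⊕0⊕0 = 0
s2 (pos 2,3,6,7): 1⊕1⊕1⊕0 = 1
s4 (pos 4,5,6,7): 0⊕0⊕1⊕0 = 1
Syndrome s4…s1 = 110 → error at position 6.
Flip position 6: 1110010 → 1110000
Read data bits from positions 3,5,6,7: 1000

1000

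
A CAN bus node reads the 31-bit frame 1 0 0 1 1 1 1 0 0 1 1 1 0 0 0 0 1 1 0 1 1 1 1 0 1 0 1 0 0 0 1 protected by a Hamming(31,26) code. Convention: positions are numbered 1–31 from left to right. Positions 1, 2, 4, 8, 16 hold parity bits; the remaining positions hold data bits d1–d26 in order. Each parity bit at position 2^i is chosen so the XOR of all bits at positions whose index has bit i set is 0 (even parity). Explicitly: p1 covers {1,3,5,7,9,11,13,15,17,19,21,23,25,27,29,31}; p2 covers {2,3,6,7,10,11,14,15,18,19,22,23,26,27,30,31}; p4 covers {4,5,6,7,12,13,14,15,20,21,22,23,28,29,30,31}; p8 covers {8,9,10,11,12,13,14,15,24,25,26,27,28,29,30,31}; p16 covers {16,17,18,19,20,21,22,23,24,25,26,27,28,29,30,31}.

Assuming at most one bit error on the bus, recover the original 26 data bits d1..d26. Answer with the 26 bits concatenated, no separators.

01110111000100111101010001

s1 (pos 1,3,5,7,9,11,13,15,17,19,21,23,25,27,29,31): 1⊕0⊕1⊕1⊕0⊕1⊕0⊕0⊕1⊕0⊕1⊕1⊕1⊕1⊕0⊕1 = 0
s2 (pos 2,3,6,7,10,11,14,15,18,19,22,23,26,27,30,31): 0⊕0⊕1⊕1⊕1⊕1⊕0⊕0⊕1⊕0⊕1⊕1⊕0⊕1⊕0⊕1 = 1
s4 (pos 4,5,6,7,12,13,14,15,20,21,22,23,28,29,30,31): 1⊕1⊕1⊕1⊕1⊕0⊕0⊕0⊕1⊕1⊕1⊕1⊕0⊕0⊕0⊕1 = 0
s8 (pos 8,9,10,11,12,13,14,15,24,25,26,27,28,29,30,31): 0⊕0⊕1⊕1⊕1⊕0⊕0⊕0⊕0⊕1⊕0⊕1⊕0⊕0⊕0⊕1 = 0
s16 (pos 16,17,18,19,20,21,22,23,24,25,26,27,28,29,30,31): 0⊕1⊕1⊕0⊕1⊕1⊕1⊕1⊕0⊕1⊕0⊕1⊕0⊕0⊕0⊕1 = 1
Syndrome s16…s1 = 10010 → error at position 18.
Flip position 18: 1001111001110000110111101010001 → 1001111001110000100111101010001
Read data bits from positions 3,5,6,7,9,10,11,12,13,14,15,17,18,19,20,21,22,23,24,25,26,27,28,29,30,31: 01110111000100111101010001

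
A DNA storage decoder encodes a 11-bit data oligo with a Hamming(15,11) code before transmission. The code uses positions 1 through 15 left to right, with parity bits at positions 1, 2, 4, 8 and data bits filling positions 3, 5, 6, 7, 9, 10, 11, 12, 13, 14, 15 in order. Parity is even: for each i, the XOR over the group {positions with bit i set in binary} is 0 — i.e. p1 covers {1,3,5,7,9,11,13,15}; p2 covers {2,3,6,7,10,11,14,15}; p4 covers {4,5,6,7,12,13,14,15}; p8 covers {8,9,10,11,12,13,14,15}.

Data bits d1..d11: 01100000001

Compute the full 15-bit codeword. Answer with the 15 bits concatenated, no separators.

000111010000001

Place data at non-parity positions: p1 p2 0 p4 1 1 0 p8 0 0 0 0 0 0 1
p1 (pos 1,3,5,7,9,11,13,15): XOR of data positions = 0⊕1⊕0⊕0⊕0⊕0⊕1 = 0
p2 (pos 2,3,6,7,10,11,14,15): XOR of data positions = 0⊕1⊕0⊕0⊕0⊕0⊕1 = 0
p4 (pos 4,5,6,7,12,13,14,15): XOR of data positions = 1⊕1⊕0⊕0⊕0⊕0⊕1 = 1
p8 (pos 8,9,10,11,12,13,14,15): XOR of data positions = 0⊕0⊕0⊕0⊕0⊕0⊕1 = 1
Codeword: 000111010000001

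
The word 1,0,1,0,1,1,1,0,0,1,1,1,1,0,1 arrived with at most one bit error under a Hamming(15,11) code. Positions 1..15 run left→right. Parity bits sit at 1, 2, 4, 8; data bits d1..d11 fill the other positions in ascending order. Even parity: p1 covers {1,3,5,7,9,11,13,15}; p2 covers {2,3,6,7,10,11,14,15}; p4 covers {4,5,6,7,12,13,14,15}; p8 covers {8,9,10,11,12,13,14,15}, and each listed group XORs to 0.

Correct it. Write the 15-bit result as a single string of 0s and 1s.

s1 (pos 1,3,5,7,9,11,13,15): 1⊕1⊕1⊕1⊕0⊕1⊕1⊕1 = 1
s2 (pos 2,3,6,7,10,11,14,15): 0⊕1⊕1⊕1⊕1⊕1⊕0⊕1 = 0
s4 (pos 4,5,6,7,12,13,14,15): 0⊕1⊕1⊕1⊕1⊕1⊕0⊕1 = 0
s8 (pos 8,9,10,11,12,13,14,15): 0⊕0⊕1⊕1⊕1⊕1⊕0⊕1 = 1
Syndrome s8…s1 = 1001 → error at position 9.
Flip position 9: 101011100111101 → 101011101111101

101011101111101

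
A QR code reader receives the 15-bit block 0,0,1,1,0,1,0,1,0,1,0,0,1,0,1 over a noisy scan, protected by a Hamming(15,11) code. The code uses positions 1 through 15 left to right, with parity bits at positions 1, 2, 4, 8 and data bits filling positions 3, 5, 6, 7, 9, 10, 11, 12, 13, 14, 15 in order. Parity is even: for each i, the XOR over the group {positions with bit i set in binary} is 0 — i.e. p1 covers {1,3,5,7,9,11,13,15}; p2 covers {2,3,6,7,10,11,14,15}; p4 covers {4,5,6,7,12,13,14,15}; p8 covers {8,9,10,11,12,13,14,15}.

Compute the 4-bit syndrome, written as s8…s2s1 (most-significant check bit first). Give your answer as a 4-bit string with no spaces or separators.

0001

s1 (pos 1,3,5,7,9,11,13,15): 0⊕1⊕0⊕0⊕0⊕0⊕1⊕1 = 1
s2 (pos 2,3,6,7,10,11,14,15): 0⊕1⊕1⊕0⊕1⊕0⊕0⊕1 = 0
s4 (pos 4,5,6,7,12,13,14,15): 1⊕0⊕1⊕0⊕0⊕1⊕0⊕1 = 0
s8 (pos 8,9,10,11,12,13,14,15): 1⊕0⊕1⊕0⊕0⊕1⊕0⊕1 = 0
Syndrome s8…s1 = 0001 → error at position 1.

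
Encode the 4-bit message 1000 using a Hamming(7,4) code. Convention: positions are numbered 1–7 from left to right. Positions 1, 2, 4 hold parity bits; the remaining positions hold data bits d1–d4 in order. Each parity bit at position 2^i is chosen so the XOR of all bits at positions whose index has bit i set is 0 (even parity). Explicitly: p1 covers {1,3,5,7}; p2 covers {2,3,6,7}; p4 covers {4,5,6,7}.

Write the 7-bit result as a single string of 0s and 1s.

1110000

Place data at non-parity positions: p1 p2 1 p4 0 0 0
p1 (pos 1,3,5,7): XOR of data positions = 1⊕0⊕0 = 1
p2 (pos 2,3,6,7): XOR of data positions = 1⊕0⊕0 = 1
p4 (pos 4,5,6,7): XOR of data positions = 0⊕0⊕0 = 0
Codeword: 1110000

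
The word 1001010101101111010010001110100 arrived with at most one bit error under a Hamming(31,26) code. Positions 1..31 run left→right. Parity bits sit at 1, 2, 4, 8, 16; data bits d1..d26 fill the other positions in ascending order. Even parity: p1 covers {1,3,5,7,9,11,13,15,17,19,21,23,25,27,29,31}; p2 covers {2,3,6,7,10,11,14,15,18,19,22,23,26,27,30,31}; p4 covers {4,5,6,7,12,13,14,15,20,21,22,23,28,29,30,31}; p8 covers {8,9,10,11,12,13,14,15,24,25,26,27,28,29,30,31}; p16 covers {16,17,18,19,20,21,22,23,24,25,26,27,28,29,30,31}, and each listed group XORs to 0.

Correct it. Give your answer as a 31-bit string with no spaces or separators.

1001010101101111010110001110100

s1 (pos 1,3,5,7,9,11,13,15,17,19,21,23,25,27,29,31): 1⊕0⊕0⊕0⊕0⊕1⊕1⊕1⊕0⊕0⊕1⊕0⊕1⊕1⊕1⊕0 = 0
s2 (pos 2,3,6,7,10,11,14,15,18,19,22,23,26,27,30,31): 0⊕0⊕1⊕0⊕1⊕1⊕1⊕1⊕1⊕0⊕0⊕0⊕1⊕1⊕0⊕0 = 0
s4 (pos 4,5,6,7,12,13,14,15,20,21,22,23,28,29,30,31): 1⊕0⊕1⊕0⊕0⊕1⊕1⊕1⊕0⊕1⊕0⊕0⊕0⊕1⊕0⊕0 = 1
s8 (pos 8,9,10,11,12,13,14,15,24,25,26,27,28,29,30,31): 1⊕0⊕1⊕1⊕0⊕1⊕1⊕1⊕0⊕1⊕1⊕1⊕0⊕1⊕0⊕0 = 0
s16 (pos 16,17,18,19,20,21,22,23,24,25,26,27,28,29,30,31): 1⊕0⊕1⊕0⊕0⊕1⊕0⊕0⊕0⊕1⊕1⊕1⊕0⊕1⊕0⊕0 = 1
Syndrome s16…s1 = 10100 → error at position 20.
Flip position 20: 1001010101101111010010001110100 → 1001010101101111010110001110100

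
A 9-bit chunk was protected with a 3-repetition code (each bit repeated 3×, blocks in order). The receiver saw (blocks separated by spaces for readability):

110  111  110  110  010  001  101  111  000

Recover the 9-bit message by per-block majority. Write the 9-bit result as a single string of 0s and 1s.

111100110

Block 1 (110): 2 ones → 1
Block 2 (111): 3 ones → 1
Block 3 (110): 2 ones → 1
Block 4 (110): 2 ones → 1
Block 5 (010): 1 one → 0
Block 6 (001): 1 one → 0
Block 7 (101): 2 ones → 1
Block 8 (111): 3 ones → 1
Block 9 (000): 0 ones → 0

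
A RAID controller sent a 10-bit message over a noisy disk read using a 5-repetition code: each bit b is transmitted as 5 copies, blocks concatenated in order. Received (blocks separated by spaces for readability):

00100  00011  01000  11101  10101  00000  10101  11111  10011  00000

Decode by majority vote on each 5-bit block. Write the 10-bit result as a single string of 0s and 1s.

0001101110

Block 1 (00100): 1 one → 0
Block 2 (00011): 2 ones → 0
Block 3 (01000): 1 one → 0
Block 4 (11101): 4 ones → 1
Block 5 (10101): 3 ones → 1
Block 6 (00000): 0 ones → 0
Block 7 (10101): 3 ones → 1
Block 8 (11111): 5 ones → 1
Block 9 (10011): 3 ones → 1
Block 10 (00000): 0 ones → 0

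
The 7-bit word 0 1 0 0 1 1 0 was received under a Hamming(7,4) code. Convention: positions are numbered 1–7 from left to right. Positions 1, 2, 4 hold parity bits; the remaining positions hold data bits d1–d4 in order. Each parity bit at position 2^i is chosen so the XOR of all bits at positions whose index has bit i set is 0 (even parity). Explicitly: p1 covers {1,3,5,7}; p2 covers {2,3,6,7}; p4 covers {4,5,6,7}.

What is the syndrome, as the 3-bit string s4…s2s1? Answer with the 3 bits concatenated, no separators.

s1 (pos 1,3,5,7): 0⊕0⊕1⊕0 = 1
s2 (pos 2,3,6,7): 1⊕0⊕1⊕0 = 0
s4 (pos 4,5,6,7): 0⊕1⊕1⊕0 = 0
Syndrome s4…s1 = 001 → error at position 1.

001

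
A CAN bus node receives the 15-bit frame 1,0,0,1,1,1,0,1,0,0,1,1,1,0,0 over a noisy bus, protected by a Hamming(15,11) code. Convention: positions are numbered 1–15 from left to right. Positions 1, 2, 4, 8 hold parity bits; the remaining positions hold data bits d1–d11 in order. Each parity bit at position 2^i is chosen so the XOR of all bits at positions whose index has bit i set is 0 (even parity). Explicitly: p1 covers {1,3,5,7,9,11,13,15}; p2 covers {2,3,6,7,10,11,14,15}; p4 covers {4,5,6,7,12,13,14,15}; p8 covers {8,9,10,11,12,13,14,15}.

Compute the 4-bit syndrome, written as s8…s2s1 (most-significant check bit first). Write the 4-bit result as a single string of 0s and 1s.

s1 (pos 1,3,5,7,9,11,13,15): 1⊕0⊕1⊕0⊕0⊕1⊕1⊕0 = 0
s2 (pos 2,3,6,7,10,11,14,15): 0⊕0⊕1⊕0⊕0⊕1⊕0⊕0 = 0
s4 (pos 4,5,6,7,12,13,14,15): 1⊕1⊕1⊕0⊕1⊕1⊕0⊕0 = 1
s8 (pos 8,9,10,11,12,13,14,15): 1⊕0⊕0⊕1⊕1⊕1⊕0⊕0 = 0
Syndrome s8…s1 = 0100 → error at position 4.

0100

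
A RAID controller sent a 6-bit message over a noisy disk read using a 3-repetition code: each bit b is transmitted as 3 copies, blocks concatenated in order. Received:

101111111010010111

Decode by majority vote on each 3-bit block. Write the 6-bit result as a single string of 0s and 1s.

Block 1 (101): 2 ones → 1
Block 2 (111): 3 ones → 1
Block 3 (111): 3 ones → 1
Block 4 (010): 1 one → 0
Block 5 (010): 1 one → 0
Block 6 (111): 3 ones → 1

111001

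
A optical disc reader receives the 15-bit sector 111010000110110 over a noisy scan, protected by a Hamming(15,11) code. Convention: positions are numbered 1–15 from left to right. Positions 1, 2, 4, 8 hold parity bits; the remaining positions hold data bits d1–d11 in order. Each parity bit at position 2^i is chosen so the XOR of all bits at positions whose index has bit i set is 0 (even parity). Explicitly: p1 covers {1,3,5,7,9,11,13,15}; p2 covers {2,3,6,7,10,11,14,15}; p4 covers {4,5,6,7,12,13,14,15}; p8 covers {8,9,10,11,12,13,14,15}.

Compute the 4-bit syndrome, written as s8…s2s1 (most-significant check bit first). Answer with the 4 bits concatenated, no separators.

s1 (pos 1,3,5,7,9,11,13,15): 1⊕1⊕1⊕0⊕0⊕1⊕1⊕0 = 1
s2 (pos 2,3,6,7,10,11,14,15): 1⊕1⊕0⊕0⊕1⊕1⊕1⊕0 = 1
s4 (pos 4,5,6,7,12,13,14,15): 0⊕1⊕0⊕0⊕0⊕1⊕1⊕0 = 1
s8 (pos 8,9,10,11,12,13,14,15): 0⊕0⊕1⊕1⊕0⊕1⊕1⊕0 = 0
Syndrome s8…s1 = 0111 → error at position 7.

0111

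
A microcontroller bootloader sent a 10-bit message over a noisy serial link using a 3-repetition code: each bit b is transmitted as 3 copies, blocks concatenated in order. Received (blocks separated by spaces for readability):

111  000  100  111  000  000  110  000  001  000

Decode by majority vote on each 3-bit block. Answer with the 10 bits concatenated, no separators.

1001001000

Block 1 (111): 3 ones → 1
Block 2 (000): 0 ones → 0
Block 3 (100): 1 one → 0
Block 4 (111): 3 ones → 1
Block 5 (000): 0 ones → 0
Block 6 (000): 0 ones → 0
Block 7 (110): 2 ones → 1
Block 8 (000): 0 ones → 0
Block 9 (001): 1 one → 0
Block 10 (000): 0 ones → 0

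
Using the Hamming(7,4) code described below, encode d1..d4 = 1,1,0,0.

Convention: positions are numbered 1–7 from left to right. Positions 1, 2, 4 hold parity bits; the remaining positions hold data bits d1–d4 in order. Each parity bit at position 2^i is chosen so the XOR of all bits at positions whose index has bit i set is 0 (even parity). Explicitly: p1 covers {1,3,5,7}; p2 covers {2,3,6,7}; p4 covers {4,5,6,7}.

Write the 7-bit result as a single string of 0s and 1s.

0111100

Place data at non-parity positions: p1 p2 1 p4 1 0 0
p1 (pos 1,3,5,7): XOR of data positions = 1⊕1⊕0 = 0
p2 (pos 2,3,6,7): XOR of data positions = 1⊕0⊕0 = 1
p4 (pos 4,5,6,7): XOR of data positions = 1⊕0⊕0 = 1
Codeword: 0111100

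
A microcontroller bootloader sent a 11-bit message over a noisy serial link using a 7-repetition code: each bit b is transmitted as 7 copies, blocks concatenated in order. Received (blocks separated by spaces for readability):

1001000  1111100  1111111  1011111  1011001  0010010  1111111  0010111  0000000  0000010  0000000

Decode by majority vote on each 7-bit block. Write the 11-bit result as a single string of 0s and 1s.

01111011000

Block 1 (1001000): 2 ones → 0
Block 2 (1111100): 5 ones → 1
Block 3 (1111111): 7 ones → 1
Block 4 (1011111): 6 ones → 1
Block 5 (1011001): 4 ones → 1
Block 6 (0010010): 2 ones → 0
Block 7 (1111111): 7 ones → 1
Block 8 (0010111): 4 ones → 1
Block 9 (0000000): 0 ones → 0
Block 10 (0000010): 1 one → 0
Block 11 (0000000): 0 ones → 0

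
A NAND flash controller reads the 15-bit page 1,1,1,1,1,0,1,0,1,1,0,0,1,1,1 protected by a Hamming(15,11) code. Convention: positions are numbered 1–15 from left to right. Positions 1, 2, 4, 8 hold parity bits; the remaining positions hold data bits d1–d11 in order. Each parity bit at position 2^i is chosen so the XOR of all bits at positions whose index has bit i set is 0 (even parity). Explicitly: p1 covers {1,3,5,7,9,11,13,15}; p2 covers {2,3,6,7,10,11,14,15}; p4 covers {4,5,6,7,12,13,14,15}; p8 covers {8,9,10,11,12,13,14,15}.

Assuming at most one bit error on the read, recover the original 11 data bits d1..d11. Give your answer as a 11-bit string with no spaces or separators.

s1 (pos 1,3,5,7,9,11,13,15): 1⊕1⊕1⊕1⊕1⊕0⊕1⊕1 = 1
s2 (pos 2,3,6,7,10,11,14,15): 1⊕1⊕0⊕1⊕1⊕0⊕1⊕1 = 0
s4 (pos 4,5,6,7,12,13,14,15): 1⊕1⊕0⊕1⊕0⊕1⊕1⊕1 = 0
s8 (pos 8,9,10,11,12,13,14,15): 0⊕1⊕1⊕0⊕0⊕1⊕1⊕1 = 1
Syndrome s8…s1 = 1001 → error at position 9.
Flip position 9: 111110101100111 → 111110100100111
Read data bits from positions 3,5,6,7,9,10,11,12,13,14,15: 11010100111

11010100111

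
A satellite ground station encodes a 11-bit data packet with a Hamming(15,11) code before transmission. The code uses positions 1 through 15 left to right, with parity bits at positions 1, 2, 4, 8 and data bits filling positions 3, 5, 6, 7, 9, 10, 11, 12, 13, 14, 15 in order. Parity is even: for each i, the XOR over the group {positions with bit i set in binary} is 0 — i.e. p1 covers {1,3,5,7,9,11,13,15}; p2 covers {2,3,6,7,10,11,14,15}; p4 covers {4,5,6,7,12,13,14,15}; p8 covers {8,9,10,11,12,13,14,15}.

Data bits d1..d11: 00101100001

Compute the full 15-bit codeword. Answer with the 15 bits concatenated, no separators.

Place data at non-parity positions: p1 p2 0 p4 0 1 0 p8 1 1 0 0 0 0 1
p1 (pos 1,3,5,7,9,11,13,15): XOR of data positions = 0⊕0⊕0⊕1⊕0⊕0⊕1 = 0
p2 (pos 2,3,6,7,10,11,14,15): XOR of data positions = 0⊕1⊕0⊕1⊕0⊕0⊕1 = 1
p4 (pos 4,5,6,7,12,13,14,15): XOR of data positions = 0⊕1⊕0⊕0⊕0⊕0⊕1 = 0
p8 (pos 8,9,10,11,12,13,14,15): XOR of data positions = 1⊕1⊕0⊕0⊕0⊕0⊕1 = 1
Codeword: 010001011100001

010001011100001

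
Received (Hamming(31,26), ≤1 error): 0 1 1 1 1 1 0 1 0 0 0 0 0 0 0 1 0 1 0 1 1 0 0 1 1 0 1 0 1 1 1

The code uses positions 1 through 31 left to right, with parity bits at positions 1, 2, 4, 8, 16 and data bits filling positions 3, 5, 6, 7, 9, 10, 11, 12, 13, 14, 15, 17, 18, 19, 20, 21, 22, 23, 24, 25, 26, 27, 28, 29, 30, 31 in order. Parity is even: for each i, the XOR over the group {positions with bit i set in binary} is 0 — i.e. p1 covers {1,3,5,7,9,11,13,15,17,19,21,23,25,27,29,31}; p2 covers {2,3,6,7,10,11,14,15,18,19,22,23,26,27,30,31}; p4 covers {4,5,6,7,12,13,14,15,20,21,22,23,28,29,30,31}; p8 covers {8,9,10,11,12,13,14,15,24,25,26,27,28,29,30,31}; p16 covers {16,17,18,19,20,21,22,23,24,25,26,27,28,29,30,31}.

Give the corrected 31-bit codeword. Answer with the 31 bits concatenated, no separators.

0111110100100001010110011010111

s1 (pos 1,3,5,7,9,11,13,15,17,19,21,23,25,27,29,31): 0⊕1⊕1⊕0⊕0⊕0⊕0⊕0⊕0⊕0⊕1⊕0⊕1⊕1⊕1⊕1 = 1
s2 (pos 2,3,6,7,10,11,14,15,18,19,22,23,26,27,30,31): 1⊕1⊕1⊕0⊕0⊕0⊕0⊕0⊕1⊕0⊕0⊕0⊕0⊕1⊕1⊕1 = 1
s4 (pos 4,5,6,7,12,13,14,15,20,21,22,23,28,29,30,31): 1⊕1⊕1⊕0⊕0⊕0⊕0⊕0⊕1⊕1⊕0⊕0⊕0⊕1⊕1⊕1 = 0
s8 (pos 8,9,10,11,12,13,14,15,24,25,26,27,28,29,30,31): 1⊕0⊕0⊕0⊕0⊕0⊕0⊕0⊕1⊕1⊕0⊕1⊕0⊕1⊕1⊕1 = 1
s16 (pos 16,17,18,19,20,21,22,23,24,25,26,27,28,29,30,31): 1⊕0⊕1⊕0⊕1⊕1⊕0⊕0⊕1⊕1⊕0⊕1⊕0⊕1⊕1⊕1 = 0
Syndrome s16…s1 = 01011 → error at position 11.
Flip position 11: 0111110100000001010110011010111 → 0111110100100001010110011010111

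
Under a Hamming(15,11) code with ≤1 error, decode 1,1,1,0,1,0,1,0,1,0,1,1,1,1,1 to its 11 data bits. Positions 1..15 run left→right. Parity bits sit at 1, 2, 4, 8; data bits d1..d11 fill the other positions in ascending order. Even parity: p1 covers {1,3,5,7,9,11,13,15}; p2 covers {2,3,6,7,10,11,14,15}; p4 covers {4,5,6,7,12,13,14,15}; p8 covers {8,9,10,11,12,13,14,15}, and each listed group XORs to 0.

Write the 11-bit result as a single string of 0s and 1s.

s1 (pos 1,3,5,7,9,11,13,15): 1⊕1⊕1⊕1⊕1⊕1⊕1⊕1 = 0
s2 (pos 2,3,6,7,10,11,14,15): 1⊕1⊕0⊕1⊕0⊕1⊕1⊕1 = 0
s4 (pos 4,5,6,7,12,13,14,15): 0⊕1⊕0⊕1⊕1⊕1⊕1⊕1 = 0
s8 (pos 8,9,10,11,12,13,14,15): 0⊕1⊕0⊕1⊕1⊕1⊕1⊕1 = 0
Syndrome s8…s1 = 0000 → no error.
Read data bits from positions 3,5,6,7,9,10,11,12,13,14,15: 11011011111

11011011111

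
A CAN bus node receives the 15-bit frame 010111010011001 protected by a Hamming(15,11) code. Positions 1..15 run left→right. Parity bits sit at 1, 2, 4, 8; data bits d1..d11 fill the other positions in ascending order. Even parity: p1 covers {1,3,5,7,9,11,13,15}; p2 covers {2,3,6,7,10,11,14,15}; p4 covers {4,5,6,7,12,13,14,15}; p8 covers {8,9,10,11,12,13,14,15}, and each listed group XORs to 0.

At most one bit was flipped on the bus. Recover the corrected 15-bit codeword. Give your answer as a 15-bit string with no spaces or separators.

s1 (pos 1,3,5,7,9,11,13,15): 0⊕0⊕1⊕0⊕0⊕1⊕0⊕1 = 1
s2 (pos 2,3,6,7,10,11,14,15): 1⊕0⊕1⊕0⊕0⊕1⊕0⊕1 = 0
s4 (pos 4,5,6,7,12,13,14,15): 1⊕1⊕1⊕0⊕1⊕0⊕0⊕1 = 1
s8 (pos 8,9,10,11,12,13,14,15): 1⊕0⊕0⊕1⊕1⊕0⊕0⊕1 = 0
Syndrome s8…s1 = 0101 → error at position 5.
Flip position 5: 010111010011001 → 010101010011001

010101010011001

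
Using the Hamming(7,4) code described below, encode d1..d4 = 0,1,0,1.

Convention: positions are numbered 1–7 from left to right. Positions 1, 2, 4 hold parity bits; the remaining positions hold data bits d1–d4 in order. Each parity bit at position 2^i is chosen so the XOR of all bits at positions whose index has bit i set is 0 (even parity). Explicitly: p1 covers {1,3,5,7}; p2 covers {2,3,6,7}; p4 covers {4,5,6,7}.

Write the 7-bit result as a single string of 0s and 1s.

Place data at non-parity positions: p1 p2 0 p4 1 0 1
p1 (pos 1,3,5,7): XOR of data positions = 0⊕1⊕1 = 0
p2 (pos 2,3,6,7): XOR of data positions = 0⊕0⊕1 = 1
p4 (pos 4,5,6,7): XOR of data positions = 1⊕0⊕1 = 0
Codeword: 0100101

0100101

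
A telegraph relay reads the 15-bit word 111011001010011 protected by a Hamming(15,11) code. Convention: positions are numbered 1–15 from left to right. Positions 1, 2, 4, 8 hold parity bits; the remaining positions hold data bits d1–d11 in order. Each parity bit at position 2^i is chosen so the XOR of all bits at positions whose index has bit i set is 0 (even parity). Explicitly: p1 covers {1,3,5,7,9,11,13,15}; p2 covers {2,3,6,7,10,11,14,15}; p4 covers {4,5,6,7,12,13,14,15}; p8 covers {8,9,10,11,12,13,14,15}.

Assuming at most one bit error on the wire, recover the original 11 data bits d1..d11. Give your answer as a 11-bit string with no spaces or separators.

s1 (pos 1,3,5,7,9,11,13,15): 1⊕1⊕1⊕0⊕1⊕1⊕0⊕1 = 0
s2 (pos 2,3,6,7,10,11,14,15): 1⊕1⊕1⊕0⊕0⊕1⊕1⊕1 = 0
s4 (pos 4,5,6,7,12,13,14,15): 0⊕1⊕1⊕0⊕0⊕0⊕1⊕1 = 0
s8 (pos 8,9,10,11,12,13,14,15): 0⊕1⊕0⊕1⊕0⊕0⊕1⊕1 = 0
Syndrome s8…s1 = 0000 → no error.
Read data bits from positions 3,5,6,7,9,10,11,12,13,14,15: 11101010011

11101010011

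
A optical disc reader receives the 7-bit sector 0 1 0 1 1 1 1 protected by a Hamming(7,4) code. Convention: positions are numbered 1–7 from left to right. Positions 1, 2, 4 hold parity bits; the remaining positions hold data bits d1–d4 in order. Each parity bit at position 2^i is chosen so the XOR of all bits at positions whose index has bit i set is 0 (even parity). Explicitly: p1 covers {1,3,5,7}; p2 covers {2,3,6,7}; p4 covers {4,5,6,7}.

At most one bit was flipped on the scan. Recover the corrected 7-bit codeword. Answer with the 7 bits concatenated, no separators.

0001111

s1 (pos 1,3,5,7): 0⊕0⊕1⊕1 = 0
s2 (pos 2,3,6,7): 1⊕0⊕1⊕1 = 1
s4 (pos 4,5,6,7): 1⊕1⊕1⊕1 = 0
Syndrome s4…s1 = 010 → error at position 2.
Flip position 2: 0101111 → 0001111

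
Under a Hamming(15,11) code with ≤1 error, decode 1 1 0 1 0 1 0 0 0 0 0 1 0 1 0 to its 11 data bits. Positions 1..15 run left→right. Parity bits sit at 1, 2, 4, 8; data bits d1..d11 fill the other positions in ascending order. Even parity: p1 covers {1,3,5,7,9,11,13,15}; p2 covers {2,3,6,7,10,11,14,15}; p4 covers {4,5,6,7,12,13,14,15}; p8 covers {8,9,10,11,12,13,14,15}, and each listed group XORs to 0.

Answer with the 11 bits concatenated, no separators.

s1 (pos 1,3,5,7,9,11,13,15): 1⊕0⊕0⊕0⊕0⊕0⊕0⊕0 = 1
s2 (pos 2,3,6,7,10,11,14,15): 1⊕0⊕1⊕0⊕0⊕0⊕1⊕0 = 1
s4 (pos 4,5,6,7,12,13,14,15): 1⊕0⊕1⊕0⊕1⊕0⊕1⊕0 = 0
s8 (pos 8,9,10,11,12,13,14,15): 0⊕0⊕0⊕0⊕1⊕0⊕1⊕0 = 0
Syndrome s8…s1 = 0011 → error at position 3.
Flip position 3: 110101000001010 → 111101000001010
Read data bits from positions 3,5,6,7,9,10,11,12,13,14,15: 10100001010

10100001010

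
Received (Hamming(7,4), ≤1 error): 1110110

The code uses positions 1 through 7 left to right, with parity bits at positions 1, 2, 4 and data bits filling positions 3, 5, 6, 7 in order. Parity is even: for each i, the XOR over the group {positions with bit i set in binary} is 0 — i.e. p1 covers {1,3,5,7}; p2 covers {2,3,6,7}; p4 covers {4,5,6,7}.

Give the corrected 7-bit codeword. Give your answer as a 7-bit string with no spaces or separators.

s1 (pos 1,3,5,7): 1⊕1⊕1⊕0 = 1
s2 (pos 2,3,6,7): 1⊕1⊕1⊕0 = 1
s4 (pos 4,5,6,7): 0⊕1⊕1⊕0 = 0
Syndrome s4…s1 = 011 → error at position 3.
Flip position 3: 1110110 → 1100110

1100110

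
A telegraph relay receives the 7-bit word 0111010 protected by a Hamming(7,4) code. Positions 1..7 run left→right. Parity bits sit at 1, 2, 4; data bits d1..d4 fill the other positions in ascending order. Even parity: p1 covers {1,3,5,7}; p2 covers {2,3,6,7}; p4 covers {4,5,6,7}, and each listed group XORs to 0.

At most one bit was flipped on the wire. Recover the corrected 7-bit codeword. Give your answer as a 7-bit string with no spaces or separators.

s1 (pos 1,3,5,7): 0⊕1⊕0⊕0 = 1
s2 (pos 2,3,6,7): 1⊕1⊕1⊕0 = 1
s4 (pos 4,5,6,7): 1⊕0⊕1⊕0 = 0
Syndrome s4…s1 = 011 → error at position 3.
Flip position 3: 0111010 → 0101010

0101010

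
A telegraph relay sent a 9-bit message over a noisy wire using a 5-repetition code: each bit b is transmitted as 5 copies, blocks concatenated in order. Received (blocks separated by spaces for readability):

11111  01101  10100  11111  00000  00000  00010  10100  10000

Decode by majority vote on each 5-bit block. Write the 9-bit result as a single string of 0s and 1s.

110100000

Block 1 (11111): 5 ones → 1
Block 2 (01101): 3 ones → 1
Block 3 (10100): 2 ones → 0
Block 4 (11111): 5 ones → 1
Block 5 (00000): 0 ones → 0
Block 6 (00000): 0 ones → 0
Block 7 (00010): 1 one → 0
Block 8 (10100): 2 ones → 0
Block 9 (10000): 1 one → 0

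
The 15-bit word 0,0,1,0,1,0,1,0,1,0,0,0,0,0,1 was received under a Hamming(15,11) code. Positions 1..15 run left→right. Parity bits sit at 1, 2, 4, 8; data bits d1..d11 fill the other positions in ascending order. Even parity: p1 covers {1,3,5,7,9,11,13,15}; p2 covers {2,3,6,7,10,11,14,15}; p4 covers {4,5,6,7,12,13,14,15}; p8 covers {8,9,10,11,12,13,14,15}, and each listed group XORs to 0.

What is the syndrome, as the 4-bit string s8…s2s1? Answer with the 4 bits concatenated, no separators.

0111

s1 (pos 1,3,5,7,9,11,13,15): 0⊕1⊕1⊕1⊕1⊕0⊕0⊕1 = 1
s2 (pos 2,3,6,7,10,11,14,15): 0⊕1⊕0⊕1⊕0⊕0⊕0⊕1 = 1
s4 (pos 4,5,6,7,12,13,14,15): 0⊕1⊕0⊕1⊕0⊕0⊕0⊕1 = 1
s8 (pos 8,9,10,11,12,13,14,15): 0⊕1⊕0⊕0⊕0⊕0⊕0⊕1 = 0
Syndrome s8…s1 = 0111 → error at position 7.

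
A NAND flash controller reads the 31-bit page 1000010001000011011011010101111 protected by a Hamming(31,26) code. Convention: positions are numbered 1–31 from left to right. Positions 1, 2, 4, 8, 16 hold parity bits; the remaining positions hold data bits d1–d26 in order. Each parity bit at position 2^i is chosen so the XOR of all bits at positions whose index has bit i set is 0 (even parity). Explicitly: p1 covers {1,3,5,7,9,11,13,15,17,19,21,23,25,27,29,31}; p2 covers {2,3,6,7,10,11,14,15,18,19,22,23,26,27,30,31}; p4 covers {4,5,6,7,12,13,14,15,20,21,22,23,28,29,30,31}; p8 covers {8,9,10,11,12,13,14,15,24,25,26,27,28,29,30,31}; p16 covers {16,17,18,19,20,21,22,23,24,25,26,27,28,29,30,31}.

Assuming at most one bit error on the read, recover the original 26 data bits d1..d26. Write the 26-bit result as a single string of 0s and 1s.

00100100001001011010101111

s1 (pos 1,3,5,7,9,11,13,15,17,19,21,23,25,27,29,31): 1⊕0⊕0⊕0⊕0⊕0⊕0⊕1⊕0⊕1⊕1⊕0⊕0⊕0⊕1⊕1 = 0
s2 (pos 2,3,6,7,10,11,14,15,18,19,22,23,26,27,30,31): 0⊕0⊕1⊕0⊕1⊕0⊕0⊕1⊕1⊕1⊕1⊕0⊕1⊕0⊕1⊕1 = 1
s4 (pos 4,5,6,7,12,13,14,15,20,21,22,23,28,29,30,31): 0⊕0⊕1⊕0⊕0⊕0⊕0⊕1⊕0⊕1⊕1⊕0⊕1⊕1⊕1⊕1 = 0
s8 (pos 8,9,10,11,12,13,14,15,24,25,26,27,28,29,30,31): 0⊕0⊕1⊕0⊕0⊕0⊕0⊕1⊕1⊕0⊕1⊕0⊕1⊕1⊕1⊕1 = 0
s16 (pos 16,17,18,19,20,21,22,23,24,25,26,27,28,29,30,31): 1⊕0⊕1⊕1⊕0⊕1⊕1⊕0⊕1⊕0⊕1⊕0⊕1⊕1⊕1⊕1 = 1
Syndrome s16…s1 = 10010 → error at position 18.
Flip position 18: 1000010001000011011011010101111 → 1000010001000011001011010101111
Read data bits from positions 3,5,6,7,9,10,11,12,13,14,15,17,18,19,20,21,22,23,24,25,26,27,28,29,30,31: 00100100001001011010101111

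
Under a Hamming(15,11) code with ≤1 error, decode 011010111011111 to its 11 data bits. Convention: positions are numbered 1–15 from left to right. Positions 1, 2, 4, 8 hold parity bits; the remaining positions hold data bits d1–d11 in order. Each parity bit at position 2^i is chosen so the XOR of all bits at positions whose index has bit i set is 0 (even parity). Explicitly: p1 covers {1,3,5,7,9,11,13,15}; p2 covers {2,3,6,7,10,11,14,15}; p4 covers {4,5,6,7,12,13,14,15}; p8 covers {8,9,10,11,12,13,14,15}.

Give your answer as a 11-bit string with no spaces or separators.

s1 (pos 1,3,5,7,9,11,13,15): 0⊕1⊕1⊕1⊕1⊕1⊕1⊕1 = 1
s2 (pos 2,3,6,7,10,11,14,15): 1⊕1⊕0⊕1⊕0⊕1⊕1⊕1 = 0
s4 (pos 4,5,6,7,12,13,14,15): 0⊕1⊕0⊕1⊕1⊕1⊕1⊕1 = 0
s8 (pos 8,9,10,11,12,13,14,15): 1⊕1⊕0⊕1⊕1⊕1⊕1⊕1 = 1
Syndrome s8…s1 = 1001 → error at position 9.
Flip position 9: 011010111011111 → 011010110011111
Read data bits from positions 3,5,6,7,9,10,11,12,13,14,15: 11010011111

11010011111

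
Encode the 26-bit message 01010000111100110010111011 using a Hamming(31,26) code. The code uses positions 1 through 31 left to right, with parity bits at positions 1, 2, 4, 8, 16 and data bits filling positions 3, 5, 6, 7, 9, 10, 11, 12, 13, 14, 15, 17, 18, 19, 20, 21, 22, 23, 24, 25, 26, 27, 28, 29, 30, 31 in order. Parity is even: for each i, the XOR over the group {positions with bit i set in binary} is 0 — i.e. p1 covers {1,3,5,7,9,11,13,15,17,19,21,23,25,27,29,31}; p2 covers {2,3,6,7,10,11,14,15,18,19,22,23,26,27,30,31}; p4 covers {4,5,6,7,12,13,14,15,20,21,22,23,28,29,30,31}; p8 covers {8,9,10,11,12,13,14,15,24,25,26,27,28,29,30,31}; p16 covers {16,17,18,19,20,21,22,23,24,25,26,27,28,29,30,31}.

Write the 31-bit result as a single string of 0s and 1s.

0100101100001111100110010111011

Place data at non-parity positions: p1 p2 0 p4 1 0 1 p8 0 0 0 0 1 1 1 p16 1 0 0 1 1 0 0 1 0 1 1 1 0 1 1
p1 (pos 1,3,5,7,9,11,13,15,17,19,21,23,25,27,29,31): XOR of data positions = 0⊕1⊕1⊕0⊕0⊕1⊕1⊕1⊕0⊕1⊕0⊕0⊕1⊕0⊕1 = 0
p2 (pos 2,3,6,7,10,11,14,15,18,19,22,23,26,27,30,31): XOR of data positions = 0⊕0⊕1⊕0⊕0⊕1⊕1⊕0⊕0⊕0⊕0⊕1⊕1⊕1⊕1 = 1
p4 (pos 4,5,6,7,12,13,14,15,20,21,22,23,28,29,30,31): XOR of data positions = 1⊕0⊕1⊕0⊕1⊕1⊕1⊕1⊕1⊕0⊕0⊕1⊕0⊕1⊕1 = 0
p8 (pos 8,9,10,11,12,13,14,15,24,25,26,27,28,29,30,31): XOR of data positions = 0⊕0⊕0⊕0⊕1⊕1⊕1⊕1⊕0⊕1⊕1⊕1⊕0⊕1⊕1 = 1
p16 (pos 16,17,18,19,20,21,22,23,24,25,26,27,28,29,30,31): XOR of data positions = 1⊕0⊕0⊕1⊕1⊕0⊕0⊕1⊕0⊕1⊕1⊕1⊕0⊕1⊕1 = 1
Codeword: 0100101100001111100110010111011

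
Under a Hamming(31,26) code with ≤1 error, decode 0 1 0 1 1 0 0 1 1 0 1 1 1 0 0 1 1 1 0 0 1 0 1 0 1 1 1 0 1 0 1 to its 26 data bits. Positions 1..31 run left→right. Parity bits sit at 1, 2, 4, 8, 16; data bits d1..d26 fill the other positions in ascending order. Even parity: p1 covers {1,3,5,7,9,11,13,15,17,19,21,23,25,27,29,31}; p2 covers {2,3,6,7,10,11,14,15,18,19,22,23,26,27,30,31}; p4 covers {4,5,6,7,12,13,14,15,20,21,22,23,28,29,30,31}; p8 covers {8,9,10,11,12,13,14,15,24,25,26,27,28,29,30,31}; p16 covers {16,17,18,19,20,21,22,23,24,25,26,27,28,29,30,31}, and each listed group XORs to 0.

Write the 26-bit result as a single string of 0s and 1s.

11001011100110010101110101

s1 (pos 1,3,5,7,9,11,13,15,17,19,21,23,25,27,29,31): 0⊕0⊕1⊕0⊕1⊕1⊕1⊕0⊕1⊕0⊕1⊕1⊕1⊕1⊕1⊕1 = 1
s2 (pos 2,3,6,7,10,11,14,15,18,19,22,23,26,27,30,31): 1⊕0⊕0⊕0⊕0⊕1⊕0⊕0⊕1⊕0⊕0⊕1⊕1⊕1⊕0⊕1 = 1
s4 (pos 4,5,6,7,12,13,14,15,20,21,22,23,28,29,30,31): 1⊕1⊕0⊕0⊕1⊕1⊕0⊕0⊕0⊕1⊕0⊕1⊕0⊕1⊕0⊕1 = 0
s8 (pos 8,9,10,11,12,13,14,15,24,25,26,27,28,29,30,31): 1⊕1⊕0⊕1⊕1⊕1⊕0⊕0⊕0⊕1⊕1⊕1⊕0⊕1⊕0⊕1 = 0
s16 (pos 16,17,18,19,20,21,22,23,24,25,26,27,28,29,30,31): 1⊕1⊕1⊕0⊕0⊕1⊕0⊕1⊕0⊕1⊕1⊕1⊕0⊕1⊕0⊕1 = 0
Syndrome s16…s1 = 00011 → error at position 3.
Flip position 3: 0101100110111001110010101110101 → 0111100110111001110010101110101
Read data bits from positions 3,5,6,7,9,10,11,12,13,14,15,17,18,19,20,21,22,23,24,25,26,27,28,29,30,31: 11001011100110010101110101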